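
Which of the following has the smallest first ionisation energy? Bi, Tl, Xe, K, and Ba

K

K is in period 4, group 1; Xe is in period 5, group 18; Ba is in period 6, group 2; Tl is in period 6, group 13; Bi is in period 6, group 15.
IE₁ increases left→right with effective nuclear charge and decreases top→bottom as the valence shell moves farther out.
These span different periods and groups, so the two trends combine.
Ba > K: the two effects oppose for this pair; the across-period effect wins (503 vs 419 kJ/mol).
Tl > Ba: Tl lies to the right of Ba in period 6, so the across-period effect alone puts Tl higher.
Bi > Tl: Bi lies to the right of Tl in period 6, so the across-period effect alone puts Bi higher.
Xe > Bi: both effects reinforce here, so Xe is clearly the higher of the two.
Approximate values (kJ/mol): K 419, Xe 1170, Ba 503, Tl 589, Bi 703.
The smallest first ionisation energy among these belongs to K.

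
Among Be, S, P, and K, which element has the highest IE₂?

Consider each +1 ion: Be⁺ still has 1 valence electron; S⁺ still has 5 valence electrons; P⁺ still has 4 valence electrons; K⁺ is the bare [Ar] core.
Core electrons are held far more tightly than valence electrons, so K tops the IE_2 order.
Valence configurations: Be⁺ [He]2s¹, S⁺ [Ne]3s²3p³, P⁺ [Ne]3s²3p².
Tabulated IE_2 (kJ/mol): Be 1757, S 2252, P 1907, K 3052.
So the second ionization energies run Be < P < S < K.

K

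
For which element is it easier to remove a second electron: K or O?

K

After 1 electron has been removed, what remains? K⁺ is the bare [Ar] core; O⁺ still has 5 valence electrons.
Usually core removal costs more than valence removal, but here the competition is close: a tightly held n=2 valence electron can cost more to remove than an n=3 core electron, so the actual values have to decide it.
The numbers (kJ/mol): K 3052, O 3388.
So the second ionization energies run K < O.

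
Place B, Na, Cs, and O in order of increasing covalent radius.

O < B < Na < Cs

B is in period 2, group 13; O is in period 2, group 16; Na is in period 3, group 1; Cs is in period 6, group 1.
Moving right in a period, electrons are added to the same shell under a stronger nuclear pull, so atoms get smaller; moving down, a new shell is opened and atoms get larger.
These span different periods and groups, so the two trends combine.
B > O: B lies to the left of O in period 2, so the across-period effect alone puts B larger.
Na > B: relative to B, both the across-period and down-group shifts push Na's atomic radius up.
Cs > Na: they share group 1; the group trend gives Cs the larger value.
For reference (pm): B 85, O 63, Na 155, Cs 232.
So from smallest to largest: O < B < Na < Cs.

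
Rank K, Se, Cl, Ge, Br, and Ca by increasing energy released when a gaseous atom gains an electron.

Electron affinity generally becomes more exothermic across a period toward the halogens and less exothermic down a group.
Neither a single period nor a single group — weigh both effects.
K > Ca: this pair runs against the simple trend — see the exception note.
Ge > K: Ge lies to the right of K in period 4, so the across-period effect alone puts Ge higher.
Se > Ge: Se lies to the right of Ge in period 4, so the across-period effect alone puts Se higher.
Br > Se: both are in period 4; the period trend gives Br the larger value.
Cl > Br: Cl sits above Br in group 17, so the down-group effect alone puts Cl higher.
Note the exception: K has a higher electron affinity than Ca, contrary to the simple trend — adding an electron to Ca (ns²) has to open a new, higher-energy np subshell, which is unfavourable.
Approximate values (kJ/mol): Cl 349, K 48, Ca 2, Ge 119, Se 195, Br 325.
So from lowest to highest: Ca < K < Ge < Se < Br < Cl.

Ca < K < Ge < Se < Br < Cl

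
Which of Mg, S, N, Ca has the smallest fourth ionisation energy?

S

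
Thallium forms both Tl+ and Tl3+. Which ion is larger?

Both ions have Z = 81 protons, but Tl3+ has lost more electrons, so its remaining electrons feel a larger effective nuclear charge per electron and are pulled in more tightly.
Higher positive charge → smaller ion, so Tl+ > Tl3+.

Tl+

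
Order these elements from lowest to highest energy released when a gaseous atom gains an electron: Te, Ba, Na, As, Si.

Ba < Na < As < Si < Te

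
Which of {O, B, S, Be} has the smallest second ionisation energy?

Be

Consider each +1 ion: O⁺ still has 5 valence electrons; B⁺ still has 2 valence electrons; S⁺ still has 5 valence electrons; Be⁺ still has 1 valence electron.
All are still removing valence electrons, so compare the +1 ions as you would atoms: IE_2 generally rises across a period (higher Z_eff) and falls down a group (larger shell), subject to the usual subshell exceptions.
Valence configurations: O⁺ [He]2s²2p³, B⁺ [He]2s², S⁺ [Ne]3s²3p³, Be⁺ [He]2s¹.
Approximate IE_2 values (kJ/mol): O 3388, B 2427, S 2252, Be 1757.
Putting it together, IE_2: Be < S < B < O.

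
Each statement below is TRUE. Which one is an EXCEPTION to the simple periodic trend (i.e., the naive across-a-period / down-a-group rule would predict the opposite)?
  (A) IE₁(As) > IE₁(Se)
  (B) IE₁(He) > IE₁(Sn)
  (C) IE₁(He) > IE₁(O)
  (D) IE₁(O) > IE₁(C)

The general trend: first ionisation energy increases across a period and decreases down a group.
(A) As (period 4, group 15) vs Se (period 4, group 16): the stated order contradicts the simple trend.
(B) He (period 1, group 18) vs Sn (period 5, group 14): the stated order agrees with the simple trend.
(C) He (period 1, group 18) vs O (period 2, group 16): the stated order agrees with the simple trend.
(D) O (period 2, group 16) vs C (period 2, group 14): the stated order agrees with the simple trend.
The exception is (A): Se (4p⁴) ionizes more easily than half-filled As (4p³).

(A)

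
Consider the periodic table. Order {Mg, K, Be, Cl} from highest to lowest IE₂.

After 1 electron has been removed, what remains? Mg⁺ still has 1 valence electron; K⁺ is the bare [Ar] core; Be⁺ still has 1 valence electron; Cl⁺ still has 6 valence electrons.
Pulling an electron out of a noble-gas core costs far more than removing a remaining valence electron, so K sits at the high end of IE_2.
Valence configurations: Mg⁺ [Ne]3s¹, Be⁺ [He]2s¹, Cl⁺ [Ne]3s²3p⁴.
The numbers (kJ/mol): Mg 1451, K 3052, Be 1757, Cl 2298.
Putting it together, IE_2: Mg < Be < Cl < K.

K, Cl, Be, Mg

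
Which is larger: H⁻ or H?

H⁻

Forming H⁻ adds 1 electron to H. More electron–electron repulsion in the same shell, with unchanged nuclear charge, lets the cloud expand.
An anion is larger than its parent atom: H⁻ > H.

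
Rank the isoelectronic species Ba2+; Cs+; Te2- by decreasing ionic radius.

All of these have 54 electrons, so size is governed by nuclear charge alone: the more protons, the stronger the pull on the same electron cloud, and the smaller the ion.
Nuclear charges: Ba2+ (Z=56), Cs+ (Z=55), Te2- (Z=52).
Largest to smallest: Te2- > Cs+ > Ba2+.

Te2-, Cs+, Ba2+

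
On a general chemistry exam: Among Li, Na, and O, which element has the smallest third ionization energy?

O

After 2 electrons have been removed, what remains? Li²⁺ is already 1 electron into the core; Na²⁺ is already 1 electron into the core; O²⁺ still has 4 valence electrons.
Breaking into a closed-shell core is much more expensive than removing a leftover valence electron — Na and Li have the largest IE_3 here.
Approximate IE_3 values (kJ/mol): Li 11815, Na 6910, O 5300.
Hence IE_3: O < Na < Li.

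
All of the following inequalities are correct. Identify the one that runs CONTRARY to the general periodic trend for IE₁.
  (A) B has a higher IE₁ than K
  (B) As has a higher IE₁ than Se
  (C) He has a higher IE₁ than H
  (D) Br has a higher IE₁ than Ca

(B)

The general trend: IE₁ increases across a period and decreases down a group.
(A) B (period 2, group 13) vs K (period 4, group 1): the stated order agrees with the simple trend.
(B) As (period 4, group 15) vs Se (period 4, group 16): the stated order contradicts the simple trend.
(C) He (period 1, group 18) vs H (period 1, group 1): the stated order agrees with the simple trend.
(D) Br (period 4, group 17) vs Ca (period 4, group 2): the stated order agrees with the simple trend.
The exception is (B): Se (4p⁴) ionizes more easily than half-filled As (4p³).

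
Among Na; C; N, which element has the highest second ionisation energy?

Na

The second ionization energy removes an electron from the +1 ion. For each element: Na⁺ is the bare [Ne] core; C⁺ still has 3 valence electrons; N⁺ still has 4 valence electrons.
Core electrons are held far more tightly than valence electrons, so Na tops the IE_2 order.
Valence configurations: C⁺ [He]2s²2p¹, N⁺ [He]2s²2p².
Tabulated IE_2 (kJ/mol): Na 4562, C 2353, N 2856.
Overall IE_2 order: C < N < Na.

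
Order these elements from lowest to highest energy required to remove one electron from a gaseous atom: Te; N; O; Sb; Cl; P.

Sb < Te < P < Cl < O < N

N is in period 2, group 15; O is in period 2, group 16; P is in period 3, group 15; Cl is in period 3, group 17; Sb is in period 5, group 15; Te is in period 5, group 16.
Across a period the outer electron is held more tightly (higher IE₁); down a group it sits in a higher shell, more shielded, and comes off more easily.
Here both period and group differ, so the two effects have to be weighed against each other.
Te > Sb: both are in period 5; the period trend gives Te the larger value.
P > Te: period and group pull opposite ways; the down-group shift dominates (1012 vs 869 kJ/mol).
Cl > P: Cl lies to the right of P in period 3, so the across-period effect alone puts Cl higher.
O > Cl: the two effects oppose for this pair; the down-group effect wins (1314 vs 1251 kJ/mol).
N > O: this pair runs against the simple trend — see the exception note.
Note the exception: N has a higher first ionization energy than O, contrary to the simple trend — pairing an electron in O's 2p⁴ costs repulsion energy, so O ionizes more easily than half-filled N (2p³).
Tabulated first ionization energy (kJ/mol): N 1402, O 1314, P 1012, Cl 1251, Sb 831, Te 869.
So from lowest to highest: Sb < Te < P < Cl < O < N.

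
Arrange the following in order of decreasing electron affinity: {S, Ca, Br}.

EA tends to increase across a period and decrease down a group, though the pattern is less regular than for IE or radius.
Here both period and group differ, so the two effects have to be weighed against each other.
S > Ca: both effects reinforce here, so S is clearly the higher of the two.
Br > S: period and group pull opposite ways; the across-period shift dominates (325 vs 200 kJ/mol).
Tabulated electron affinity (kJ/mol): S 200, Ca 2, Br 325.
So from highest to lowest: Br > S > Ca.

Br > S > Ca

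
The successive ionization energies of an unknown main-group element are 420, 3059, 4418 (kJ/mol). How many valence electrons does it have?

1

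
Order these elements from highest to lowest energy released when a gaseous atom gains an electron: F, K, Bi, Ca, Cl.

Cl > F > Bi > K > Ca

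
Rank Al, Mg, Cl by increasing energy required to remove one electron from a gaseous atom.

Mg is in period 3, group 2; Al is in period 3, group 13; Cl is in period 3, group 17.
IE₁ increases left→right with effective nuclear charge and decreases top→bottom as the valence shell moves farther out.
All lie in period 3; the across-period trend (first ionization energy increases left to right) applies, with the exception below.
Note the exception: Mg has a higher first ionization energy than Al, contrary to the simple trend — Al's single 3p electron is easier to remove than one from Mg's filled 3s².
For reference (kJ/mol): Mg 738, Al 578, Cl 1251.
So from lowest to highest: Al < Mg < Cl.

Al, Mg, Cl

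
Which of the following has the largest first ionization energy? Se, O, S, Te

O

O is in period 2, group 16; S is in period 3, group 16; Se is in period 4, group 16; Te is in period 5, group 16.
First ionization energy rises across a period (greater Z_eff holds electrons more tightly) and falls down a group (valence electrons are farther from the nucleus).
All are in group 16, so first ionization energy increases up the group.
The largest first ionization energy among these belongs to O.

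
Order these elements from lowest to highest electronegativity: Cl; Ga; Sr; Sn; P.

Sr < Ga < Sn < P < Cl

P is in period 3, group 15; Cl is in period 3, group 17; Ga is in period 4, group 13; Sr is in period 5, group 2; Sn is in period 5, group 14.
Electronegativity increases across a period and decreases down a group, tracking effective nuclear charge and atomic size.
Here both period and group differ, so the two effects have to be weighed against each other.
Ga > Sr: both effects reinforce here, so Ga is clearly the higher of the two.
Sn > Ga: the two effects oppose for this pair; the across-period effect wins (1.96 vs 1.81).
P > Sn: both effects reinforce here, so P is clearly the higher of the two.
Cl > P: both are in period 3; the period trend gives Cl the larger value.
Tabulated electronegativity (Pauling): P 2.19, Cl 3.16, Ga 1.81, Sr 0.95, Sn 1.96.
So from lowest to highest: Sr < Ga < Sn < P < Cl.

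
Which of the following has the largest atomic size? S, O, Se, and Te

O is in period 2, group 16; S is in period 3, group 16; Se is in period 4, group 16; Te is in period 5, group 16.
Atomic radius shrinks across a period as nuclear charge pulls the same shell inward, and grows down a group as new shells are added.
All are in group 16, so atomic radius increases down the group.
The largest atomic size among these belongs to Te.

Te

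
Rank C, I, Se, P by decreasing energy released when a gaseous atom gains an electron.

EA tends to increase across a period and decrease down a group, though the pattern is less regular than for IE or radius.
These sit on a diagonal, where the across-period and down-group effects partly cancel.
C > P: period and group pull opposite ways; the down-group shift dominates (122 vs 72 kJ/mol).
Se > C: period and group pull opposite ways; the across-period shift dominates (195 vs 122 kJ/mol).
I > Se: the two effects oppose for this pair; the across-period effect wins (295 vs 195 kJ/mol).
For reference (kJ/mol): C 122, P 72, Se 195, I 295.
So from highest to lowest: I > Se > C > P.

I > Se > C > P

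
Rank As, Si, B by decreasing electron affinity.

Si > As > B

EA tends to increase across a period and decrease down a group, though the pattern is less regular than for IE or radius.
These sit on a diagonal, where the across-period and down-group effects partly cancel.
As > B: period and group pull opposite ways; the across-period shift dominates (78 vs 27 kJ/mol).
Si > As: period and group pull opposite ways; the down-group shift dominates (134 vs 78 kJ/mol).
Tabulated electron affinity (kJ/mol): B 27, Si 134, As 78.
So from highest to lowest: Si > As > B.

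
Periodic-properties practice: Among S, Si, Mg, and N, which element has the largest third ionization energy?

IE_3 is the cost of taking one more electron from the +2 cation: S²⁺ still has 4 valence electrons; Si²⁺ still has 2 valence electrons; Mg²⁺ is the bare [Ne] core; N²⁺ still has 3 valence electrons.
Breaking into a closed-shell core is much more expensive than removing a leftover valence electron — Mg has the largest IE_3 here.
Valence configurations: S²⁺ [Ne]3s²3p², Si²⁺ [Ne]3s², N²⁺ [He]2s²2p¹.
Approximate IE_3 values (kJ/mol): S 3357, Si 3232, Mg 7733, N 4578.
Hence IE_3: Si < S < N < Mg.

Mg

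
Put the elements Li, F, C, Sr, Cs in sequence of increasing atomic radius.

F < C < Li < Sr < Cs

Atomic radius shrinks across a period as nuclear charge pulls the same shell inward, and grows down a group as new shells are added.
Neither a single period nor a single group — weigh both effects.
C > F: both are in period 2; the period trend gives C the larger value.
Li > C: both are in period 2; the period trend gives Li the larger value.
Sr > Li: period and group pull opposite ways; the down-group shift dominates (185 vs 133 pm).
Cs > Sr: relative to Sr, both the across-period and down-group shifts push Cs's atomic radius up.
For reference (pm): Li 133, C 75, F 64, Sr 185, Cs 232.
So from smallest to largest: F < C < Li < Sr < Cs.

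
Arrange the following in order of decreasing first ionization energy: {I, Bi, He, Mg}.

He is in period 1, group 18; Mg is in period 3, group 2; I is in period 5, group 17; Bi is in period 6, group 15.
Removing the outermost electron gets harder across a period and easier down a group.
These span different periods and groups, so the two trends combine.
Mg > Bi: the two effects oppose for this pair; the down-group effect wins (738 vs 703 kJ/mol).
I > Mg: the two effects oppose for this pair; the across-period effect wins (1008 vs 738 kJ/mol).
He > I: relative to I, both the across-period and down-group shifts push He's first ionization energy up.
Tabulated first ionization energy (kJ/mol): He 2372, Mg 738, I 1008, Bi 703.
So from highest to lowest: He > I > Mg > Bi.

He > I > Mg > Bi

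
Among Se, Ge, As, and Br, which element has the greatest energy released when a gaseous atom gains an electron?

Br

Ge is in period 4, group 14; As is in period 4, group 15; Se is in period 4, group 16; Br is in period 4, group 17.
Electron affinity generally becomes more exothermic across a period toward the halogens and less exothermic down a group.
All lie in period 4; the across-period trend (electron affinity increases left to right) applies, with the exception below.
Note the exception: Ge has a higher electron affinity than As, contrary to the simple trend — adding an electron to As's half-filled 4p³ is unfavourable, so Ge (4p²) has the more exothermic EA.
Approximate values (kJ/mol): Ge 119, As 78, Se 195, Br 325.
The greatest energy released when a gaseous atom gains an electron among these belongs to Br.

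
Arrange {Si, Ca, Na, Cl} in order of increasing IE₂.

Ca, Si, Cl, Na

The second ionization energy removes an electron from the +1 ion. For each element: Si⁺ still has 3 valence electrons; Ca⁺ still has 1 valence electron; Na⁺ is the bare [Ne] core; Cl⁺ still has 6 valence electrons.
Breaking into a closed-shell core is much more expensive than removing a leftover valence electron — Na has the largest IE_2 here.
Valence configurations: Si⁺ [Ne]3s²3p¹, Ca⁺ [Ar]4s¹, Cl⁺ [Ne]3s²3p⁴.
Approximate IE_2 values (kJ/mol): Si 1577, Ca 1145, Na 4562, Cl 2298.
So the second ionization energies run Ca < Si < Cl < Na.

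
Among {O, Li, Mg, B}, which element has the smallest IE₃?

The third ionization energy removes an electron from the +2 ion. For each element: O²⁺ still has 4 valence electrons; Li²⁺ is already 1 electron into the core; Mg²⁺ is the bare [Ne] core; B²⁺ still has 1 valence electron.
Breaking into a closed-shell core is much more expensive than removing a leftover valence electron — Mg and Li have the largest IE_3 here.
Valence configurations: O²⁺ [He]2s²2p², B²⁺ [He]2s¹.
The numbers (kJ/mol): O 5300, Li 11815, Mg 7733, B 3660.
Hence IE_3: B < O < Mg < Li.

B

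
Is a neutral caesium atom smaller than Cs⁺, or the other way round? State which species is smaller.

Forming Cs⁺ removes 1 electron from Cs. Fewer electrons for the same nuclear charge means less shielding and a higher Z_eff on the remaining electrons, and for main-group metals the entire outer shell is lost.
A cation is smaller than its parent atom: Cs⁺ < Cs.

Cs⁺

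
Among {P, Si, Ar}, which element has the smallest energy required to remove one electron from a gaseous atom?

Si is in period 3, group 14; P is in period 3, group 15; Ar is in period 3, group 18.
Removing the outermost electron gets harder across a period and easier down a group.
All lie in period 3, so first ionization energy increases left to right.
The smallest energy required to remove one electron from a gaseous atom among these belongs to Si.

Si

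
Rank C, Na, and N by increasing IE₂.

C < N < Na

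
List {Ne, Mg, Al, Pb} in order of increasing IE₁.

Ne is in period 2, group 18; Mg is in period 3, group 2; Al is in period 3, group 13; Pb is in period 6, group 14.
Across a period the outer electron is held more tightly (higher IE₁); down a group it sits in a higher shell, more shielded, and comes off more easily.
These span different periods and groups, so the two trends combine.
Pb > Al: the two effects oppose for this pair; the across-period effect wins (716 vs 578 kJ/mol).
Mg > Pb: the two effects oppose for this pair; the down-group effect wins (738 vs 716 kJ/mol).
Ne > Mg: relative to Mg, both the across-period and down-group shifts push Ne's first ionization energy up.
Note the exception: Mg has a higher first ionization energy than Al, contrary to the simple trend — Al's single 3p electron is easier to remove than one from Mg's filled 3s².
Approximate values (kJ/mol): Ne 2081, Mg 738, Al 578, Pb 716.
So from lowest to highest: Al < Pb < Mg < Ne.

Al, Pb, Mg, Ne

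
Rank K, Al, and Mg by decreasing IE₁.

Mg > Al > K

Mg is in period 3, group 2; Al is in period 3, group 13; K is in period 4, group 1.
Removing the outermost electron gets harder across a period and easier down a group.
These span different periods and groups, so the two trends combine.
Al > K: both effects reinforce here, so Al is clearly the higher of the two.
Mg > Al: this pair runs against the simple trend — see the exception note.
Note the exception: Mg has a higher first ionization energy than Al, contrary to the simple trend — Al's single 3p electron is easier to remove than one from Mg's filled 3s².
For reference (kJ/mol): Mg 738, Al 578, K 419.
So from highest to lowest: Mg > Al > K.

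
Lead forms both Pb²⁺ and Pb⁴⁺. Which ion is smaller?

Pb⁴⁺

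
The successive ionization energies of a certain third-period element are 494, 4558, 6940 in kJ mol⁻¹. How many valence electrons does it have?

1

Look for the largest jump between consecutive ionization energies: IE2/IE1 ≈ 9.2, far larger than any earlier ratio.
That jump marks the point where a core electron is being removed. So the atom has 1 valence electron.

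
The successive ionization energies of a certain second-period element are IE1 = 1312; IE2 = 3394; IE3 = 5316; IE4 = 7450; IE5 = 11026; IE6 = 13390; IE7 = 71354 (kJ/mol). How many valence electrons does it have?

Look for the largest jump between consecutive ionization energies: IE7/IE6 ≈ 5.3, far larger than any earlier ratio.
That jump marks the point where a core electron is being removed. So the atom has 6 valence electrons.

6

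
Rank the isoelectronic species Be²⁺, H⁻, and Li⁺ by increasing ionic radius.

All of these have 2 electrons, so size is governed by nuclear charge alone: the more protons, the stronger the pull on the same electron cloud, and the smaller the ion.
Nuclear charges: Be²⁺ (Z=4), Li⁺ (Z=3), H⁻ (Z=1).
Smallest to largest: Be²⁺ < Li⁺ < H⁻.

Be²⁺ < Li⁺ < H⁻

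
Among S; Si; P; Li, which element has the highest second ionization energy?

IE_2 is the cost of taking one more electron from the +1 cation: S⁺ still has 5 valence electrons; Si⁺ still has 3 valence electrons; P⁺ still has 4 valence electrons; Li⁺ is the bare [He] core.
Pulling an electron out of a noble-gas core costs far more than removing a remaining valence electron, so Li sits at the high end of IE_2.
Valence configurations: S⁺ [Ne]3s²3p³, Si⁺ [Ne]3s²3p¹, P⁺ [Ne]3s²3p².
Approximate IE_2 values (kJ/mol): S 2252, Si 1577, P 1907, Li 7298.
So the second ionization energies run Si < P < S < Li.

Li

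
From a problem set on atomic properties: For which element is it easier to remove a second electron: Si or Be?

Si

After 1 electron has been removed, what remains? Si⁺ still has 3 valence electrons; Be⁺ still has 1 valence electron.
All are still removing valence electrons, so compare the +1 ions as you would atoms: IE_2 generally rises across a period (higher Z_eff) and falls down a group (larger shell), subject to the usual subshell exceptions.
Valence configurations: Si⁺ [Ne]3s²3p¹, Be⁺ [He]2s¹.
Tabulated IE_2 (kJ/mol): Si 1577, Be 1757.
Overall IE_2 order: Si < Be.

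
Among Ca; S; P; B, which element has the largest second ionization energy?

B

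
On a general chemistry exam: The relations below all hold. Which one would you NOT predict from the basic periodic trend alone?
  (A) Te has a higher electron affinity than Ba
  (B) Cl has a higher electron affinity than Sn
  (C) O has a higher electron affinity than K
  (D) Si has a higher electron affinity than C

(D)

The general trend: electron affinity increases across a period and decreases down a group.
(A) Te (period 5, group 16) vs Ba (period 6, group 2): the stated order agrees with the simple trend.
(B) Cl (period 3, group 17) vs Sn (period 5, group 14): the stated order agrees with the simple trend.
(C) O (period 2, group 16) vs K (period 4, group 1): the stated order agrees with the simple trend.
(D) Si (period 3, group 14) vs C (period 2, group 14): the stated order contradicts the simple trend.
The exception is (D): Si's larger, more diffuse 3p orbitals accept an added electron slightly more readily than C's compact 2p.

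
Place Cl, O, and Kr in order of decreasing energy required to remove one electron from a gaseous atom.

Kr > O > Cl

O is in period 2, group 16; Cl is in period 3, group 17; Kr is in period 4, group 18.
Removing the outermost electron gets harder across a period and easier down a group.
These sit on a diagonal, where the across-period and down-group effects partly cancel.
O > Cl: period and group pull opposite ways; the down-group shift dominates (1314 vs 1251 kJ/mol).
Kr > O: period and group pull opposite ways; the across-period shift dominates (1351 vs 1314 kJ/mol).
Tabulated first ionization energy (kJ/mol): O 1314, Cl 1251, Kr 1351.
So from highest to lowest: Kr > O > Cl.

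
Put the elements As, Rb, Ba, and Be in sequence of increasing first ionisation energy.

Be is in period 2, group 2; As is in period 4, group 15; Rb is in period 5, group 1; Ba is in period 6, group 2.
IE₁ increases left→right with effective nuclear charge and decreases top→bottom as the valence shell moves farther out.
Neither a single period nor a single group — weigh both effects.
Ba > Rb: period and group pull opposite ways; the across-period shift dominates (503 vs 403 kJ/mol).
Be > Ba: they share group 2; the group trend gives Be the larger value.
As > Be: the two effects oppose for this pair; the across-period effect wins (947 vs 900 kJ/mol).
Tabulated first ionization energy (kJ/mol): Be 900, As 947, Rb 403, Ba 503.
So from lowest to highest: Rb < Ba < Be < As.

Rb < Ba < Be < As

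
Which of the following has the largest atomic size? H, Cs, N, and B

Cs

H is in period 1, group 1; B is in period 2, group 13; N is in period 2, group 15; Cs is in period 6, group 1.
Across a period the added protons contract the valence shell; down a group each new principal shell makes the atom larger.
These span different periods and groups, so the two trends combine.
N > H: the two effects oppose for this pair; the down-group effect wins (71 vs 32 pm).
B > N: both are in period 2; the period trend gives B the larger value.
Cs > B: both effects reinforce here, so Cs is clearly the larger of the two.
For reference (pm): H 32, B 85, N 71, Cs 232.
The largest atomic size among these belongs to Cs.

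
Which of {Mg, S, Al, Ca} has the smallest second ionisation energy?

Ca

IE_2 is the cost of taking one more electron from the +1 cation: Mg⁺ still has 1 valence electron; S⁺ still has 5 valence electrons; Al⁺ still has 2 valence electrons; Ca⁺ still has 1 valence electron.
All are still removing valence electrons, so compare the +1 ions as you would atoms: IE_2 generally rises across a period (higher Z_eff) and falls down a group (larger shell), subject to the usual subshell exceptions.
Valence configurations: Mg⁺ [Ne]3s¹, S⁺ [Ne]3s²3p³, Al⁺ [Ne]3s², Ca⁺ [Ar]4s¹.
Approximate IE_2 values (kJ/mol): Mg 1451, S 2252, Al 1817, Ca 1145.
So the second ionization energies run Ca < Mg < Al < S.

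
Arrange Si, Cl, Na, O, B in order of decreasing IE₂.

The second ionization energy removes an electron from the +1 ion. For each element: Si⁺ still has 3 valence electrons; Cl⁺ still has 6 valence electrons; Na⁺ is the bare [Ne] core; O⁺ still has 5 valence electrons; B⁺ still has 2 valence electrons.
Breaking into a closed-shell core is much more expensive than removing a leftover valence electron — Na has the largest IE_2 here.
Valence configurations: Si⁺ [Ne]3s²3p¹, Cl⁺ [Ne]3s²3p⁴, O⁺ [He]2s²2p³, B⁺ [He]2s².
The numbers (kJ/mol): Si 1577, Cl 2298, Na 4562, O 3388, B 2427.
Hence IE_2: Si < Cl < B < O < Na.

Na > O > B > Cl > Si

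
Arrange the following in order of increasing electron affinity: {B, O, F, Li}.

B < Li < O < F

Li is in period 2, group 1; B is in period 2, group 13; O is in period 2, group 16; F is in period 2, group 17.
EA tends to increase across a period and decrease down a group, though the pattern is less regular than for IE or radius.
All lie in period 2; the across-period trend (electron affinity increases left to right) applies, with the exception below.
Note the exception: Li has a higher electron affinity than B, contrary to the simple trend — B's ns²np¹ configuration gives only a small electron affinity — the sparsely filled np subshell binds an added electron weakly.
Approximate values (kJ/mol): Li 60, B 27, O 141, F 328.
So from lowest to highest: B < Li < O < F.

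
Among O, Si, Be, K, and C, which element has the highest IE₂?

O

The second ionization energy removes an electron from the +1 ion. For each element: O⁺ still has 5 valence electrons; Si⁺ still has 3 valence electrons; Be⁺ still has 1 valence electron; K⁺ is the bare [Ar] core; C⁺ still has 3 valence electrons.
Usually core removal costs more than valence removal, but here the competition is close: a tightly held n=2 valence electron can cost more to remove than an n=3 core electron, so the actual values have to decide it.
Valence configurations: O⁺ [He]2s²2p³, Si⁺ [Ne]3s²3p¹, Be⁺ [He]2s¹, C⁺ [He]2s²2p¹.
The numbers (kJ/mol): O 3388, Si 1577, Be 1757, K 3052, C 2353.
So the second ionization energies run Si < Be < C < K < O.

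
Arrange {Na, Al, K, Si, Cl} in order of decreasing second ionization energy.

Na > K > Cl > Al > Si

Consider each +1 ion: Na⁺ is the bare [Ne] core; Al⁺ still has 2 valence electrons; K⁺ is the bare [Ar] core; Si⁺ still has 3 valence electrons; Cl⁺ still has 6 valence electrons.
Core electrons are held far more tightly than valence electrons, so K and Na top the IE_2 order.
Valence configurations: Al⁺ [Ne]3s², Si⁺ [Ne]3s²3p¹, Cl⁺ [Ne]3s²3p⁴.
Si⁺ loses a lone 3p electron whereas Al⁺ must break into a filled 3s² pair, so IE_2(Al) > IE_2(Si) even though Si has the higher nuclear charge.
Tabulated IE_2 (kJ/mol): Na 4562, Al 1817, K 3052, Si 1577, Cl 2298.
Hence IE_2: Si < Al < Cl < K < Na.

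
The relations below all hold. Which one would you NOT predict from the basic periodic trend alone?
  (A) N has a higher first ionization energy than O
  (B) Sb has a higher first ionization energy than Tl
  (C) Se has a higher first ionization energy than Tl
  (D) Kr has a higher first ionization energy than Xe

The general trend: first ionization energy increases across a period and decreases down a group.
(A) N (period 2, group 15) vs O (period 2, group 16): the stated order contradicts the simple trend.
(B) Sb (period 5, group 15) vs Tl (period 6, group 13): the stated order agrees with the simple trend.
(C) Se (period 4, group 16) vs Tl (period 6, group 13): the stated order agrees with the simple trend.
(D) Kr (period 4, group 18) vs Xe (period 5, group 18): the stated order agrees with the simple trend.
The exception is (A): pairing an electron in O's 2p⁴ costs repulsion energy, so O ionizes more easily than half-filled N (2p³).

(A)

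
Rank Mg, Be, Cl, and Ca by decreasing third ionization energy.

Consider each +2 ion: Mg²⁺ is the bare [Ne] core; Be²⁺ is the bare [He] core; Cl²⁺ still has 5 valence electrons; Ca²⁺ is the bare [Ar] core.
Core electrons are held far more tightly than valence electrons, so Ca, Mg and Be top the IE_3 order.
The numbers (kJ/mol): Mg 7733, Be 14849, Cl 3822, Ca 4912.
Hence IE_3: Cl < Ca < Mg < Be.

Be > Mg > Ca > Cl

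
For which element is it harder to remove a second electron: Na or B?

After 1 electron has been removed, what remains? Na⁺ is the bare [Ne] core; B⁺ still has 2 valence electrons.
Pulling an electron out of a noble-gas core costs far more than removing a remaining valence electron, so Na sits at the high end of IE_2.
The numbers (kJ/mol): Na 4562, B 2427.
Hence IE_2: B < Na.

Na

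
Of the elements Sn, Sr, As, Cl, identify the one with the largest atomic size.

Across a period the added protons contract the valence shell; down a group each new principal shell makes the atom larger.
Here both period and group differ, so the two effects have to be weighed against each other.
As > Cl: relative to Cl, both the across-period and down-group shifts push As's atomic radius up.
Sn > As: both effects reinforce here, so Sn is clearly the larger of the two.
Sr > Sn: both are in period 5; the period trend gives Sr the larger value.
Approximate values (pm): Cl 99, As 121, Sr 185, Sn 140.
The largest atomic size among these belongs to Sr.

Sr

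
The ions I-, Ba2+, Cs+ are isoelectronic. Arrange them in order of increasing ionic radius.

All of these have 54 electrons, so size is governed by nuclear charge alone: the more protons, the stronger the pull on the same electron cloud, and the smaller the ion.
Nuclear charges: Ba2+ (Z=56), Cs+ (Z=55), I- (Z=53).
Smallest to largest: Ba2+ < Cs+ < I-.

Ba2+ < Cs+ < I-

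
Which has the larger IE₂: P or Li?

Li

IE_2 is the cost of taking one more electron from the +1 cation: P⁺ still has 4 valence electrons; Li⁺ is the bare [He] core.
Core electrons are held far more tightly than valence electrons, so Li tops the IE_2 order.
Approximate IE_2 values (kJ/mol): P 1907, Li 7298.
So the second ionization energies run P < Li.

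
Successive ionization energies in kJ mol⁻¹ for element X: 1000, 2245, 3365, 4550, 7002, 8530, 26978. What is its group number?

Look for the largest jump between consecutive ionization energies: IE7/IE6 ≈ 3.2, far larger than any earlier ratio.
That jump marks the point where a core electron is being removed. So the atom has 6 valence electrons.
A main-group element with 6 valence electrons is in group 16.

Group 16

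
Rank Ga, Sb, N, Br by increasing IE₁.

Ga < Sb < Br < N

N is in period 2, group 15; Ga is in period 4, group 13; Br is in period 4, group 17; Sb is in period 5, group 15.
Across a period the outer electron is held more tightly (higher IE₁); down a group it sits in a higher shell, more shielded, and comes off more easily.
Neither a single period nor a single group — weigh both effects.
Sb > Ga: period and group pull opposite ways; the across-period shift dominates (831 vs 579 kJ/mol).
Br > Sb: both effects reinforce here, so Br is clearly the higher of the two.
N > Br: period and group pull opposite ways; the down-group shift dominates (1402 vs 1140 kJ/mol).
For reference (kJ/mol): N 1402, Ga 579, Br 1140, Sb 831.
So from lowest to highest: Ga < Sb < Br < N.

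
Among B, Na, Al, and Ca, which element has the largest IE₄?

B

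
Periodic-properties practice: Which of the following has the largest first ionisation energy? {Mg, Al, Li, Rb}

Li is in period 2, group 1; Mg is in period 3, group 2; Al is in period 3, group 13; Rb is in period 5, group 1.
First ionization energy rises across a period (greater Z_eff holds electrons more tightly) and falls down a group (valence electrons are farther from the nucleus).
These span different periods and groups, so the two trends combine.
Li > Rb: Li sits above Rb in group 1, so the down-group effect alone puts Li higher.
Al > Li: period and group pull opposite ways; the across-period shift dominates (578 vs 520 kJ/mol).
Mg > Al: this pair runs against the simple trend — see the exception note.
Note the exception: Mg has a higher first ionization energy than Al, contrary to the simple trend — Al's single 3p electron is easier to remove than one from Mg's filled 3s².
Tabulated first ionization energy (kJ/mol): Li 520, Mg 738, Al 578, Rb 403.
The largest first ionisation energy among these belongs to Mg.

Mg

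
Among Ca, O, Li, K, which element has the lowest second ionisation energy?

After 1 electron has been removed, what remains? Ca⁺ still has 1 valence electron; O⁺ still has 5 valence electrons; Li⁺ is the bare [He] core; K⁺ is the bare [Ar] core.
Usually core removal costs more than valence removal, but here the competition is close: a tightly held n=2 valence electron can cost more to remove than an n=3 core electron, so the actual values have to decide it.
Valence configurations: Ca⁺ [Ar]4s¹, O⁺ [He]2s²2p³.
Approximate IE_2 values (kJ/mol): Ca 1145, O 3388, Li 7298, K 3052.
So the second ionization energies run Ca < K < O < Li.

Ca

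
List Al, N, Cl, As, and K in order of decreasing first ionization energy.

N is in period 2, group 15; Al is in period 3, group 13; Cl is in period 3, group 17; K is in period 4, group 1; As is in period 4, group 15.
First ionization energy rises across a period (greater Z_eff holds electrons more tightly) and falls down a group (valence electrons are farther from the nucleus).
Here both period and group differ, so the two effects have to be weighed against each other.
Al > K: both effects reinforce here, so Al is clearly the higher of the two.
As > Al: the two effects oppose for this pair; the across-period effect wins (947 vs 578 kJ/mol).
Cl > As: both effects reinforce here, so Cl is clearly the higher of the two.
N > Cl: period and group pull opposite ways; the down-group shift dominates (1402 vs 1251 kJ/mol).
Tabulated first ionization energy (kJ/mol): N 1402, Al 578, Cl 1251, K 419, As 947.
So from highest to lowest: N > Cl > As > Al > K.

N, Cl, As, Al, K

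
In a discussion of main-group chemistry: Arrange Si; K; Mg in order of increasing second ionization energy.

Mg, Si, K

After 1 electron has been removed, what remains? Si⁺ still has 3 valence electrons; K⁺ is the bare [Ar] core; Mg⁺ still has 1 valence electron.
Pulling an electron out of a noble-gas core costs far more than removing a remaining valence electron, so K sits at the high end of IE_2.
Valence configurations: Si⁺ [Ne]3s²3p¹, Mg⁺ [Ne]3s¹.
Approximate IE_2 values (kJ/mol): Si 1577, K 3052, Mg 1451.
Putting it together, IE_2: Mg < Si < K.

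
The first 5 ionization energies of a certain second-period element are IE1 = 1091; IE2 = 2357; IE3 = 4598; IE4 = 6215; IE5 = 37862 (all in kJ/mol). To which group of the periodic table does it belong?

Look for the largest jump between consecutive ionization energies: IE5/IE4 ≈ 6.1, far larger than any earlier ratio.
That jump marks the point where a core electron is being removed. So the atom has 4 valence electrons.
A main-group element with 4 valence electrons is in group 14.

Group 14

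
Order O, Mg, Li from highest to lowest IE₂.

Li > O > Mg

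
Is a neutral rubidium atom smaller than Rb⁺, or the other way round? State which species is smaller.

Rb⁺

Forming Rb⁺ removes 1 electron from Rb. Fewer electrons for the same nuclear charge means less shielding and a higher Z_eff on the remaining electrons, and for main-group metals the entire outer shell is lost.
A cation is smaller than its parent atom: Rb⁺ < Rb.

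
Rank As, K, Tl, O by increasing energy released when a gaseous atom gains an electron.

Tl, K, As, O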